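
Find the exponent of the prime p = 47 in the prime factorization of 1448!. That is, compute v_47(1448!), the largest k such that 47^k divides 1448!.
v_47(1448!) = 30

Legendre's formula: v_p(n!) = Σ_{k ≥ 1} ⌊n / p^k⌋. For p = 47, n = 1448, the terms are:
  ⌊1448/47^1⌋ = ⌊1448/47⌋ = 30
(the next term ⌊1448/47^2⌋ = 0, terminating the sum). Summing: v_47(1448!) = 30 = 30.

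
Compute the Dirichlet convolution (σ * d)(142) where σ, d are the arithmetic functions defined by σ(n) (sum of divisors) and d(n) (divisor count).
(σ * d)(142) = 370

Divisors of 142: [1, 2, 71, 142]. For each d | 142:
  d = 1: σ(1) · d(142/1) = 1 · 4 = 4
  d = 2: σ(2) · d(142/2) = 3 · 2 = 6
  d = 71: σ(71) · d(142/71) = 72 · 2 = 144
  d = 142: σ(142) · d(142/142) = 216 · 1 = 216
Summing: (σ * d)(142) = 4 + 6 + 144 + 216 = 370.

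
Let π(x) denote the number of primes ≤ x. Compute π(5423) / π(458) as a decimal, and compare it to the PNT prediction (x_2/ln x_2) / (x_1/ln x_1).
π(5423)/π(458) = 716/88 ≈ 8.1364;  PNT prediction ≈ 8.4371.

π(458) = 88 and π(5423) = 716, so π(5423)/π(458) ≈ 8.1364. The PNT-predicted ratio is (5423/ln(5423)) / (458/ln(458)) ≈ 8.4371. The two agree to within a few percent, as expected.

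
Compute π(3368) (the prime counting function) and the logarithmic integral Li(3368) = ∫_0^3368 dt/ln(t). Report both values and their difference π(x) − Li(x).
π(3368) = 474;  Li(3368) ≈ 488.39;  π(x) − Li(x) ≈ -14.39.

Direct count of primes ≤ 3368 gives π(3368) = 474. Numerical evaluation of the logarithmic integral gives Li(3368) ≈ 488.39. The difference π(x) − Li(x) ≈ -14.39 is typically negative for small/moderate x (Li(x) overestimates), though Littlewood's theorem shows this sign changes infinitely often.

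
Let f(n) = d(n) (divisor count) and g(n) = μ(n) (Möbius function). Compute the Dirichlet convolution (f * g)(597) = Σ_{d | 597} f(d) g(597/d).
(d * μ)(597) = 1

Divisors of 597: [1, 3, 199, 597]. For each d | 597:
  d = 1: d(1) · μ(597/1) = 1 · 1 = 1
  d = 3: d(3) · μ(597/3) = 2 · -1 = -2
  d = 199: d(199) · μ(597/199) = 2 · -1 = -2
  d = 597: d(597) · μ(597/597) = 4 · 1 = 4
Summing: (d * μ)(597) = 1 + -2 + -2 + 4 = 1.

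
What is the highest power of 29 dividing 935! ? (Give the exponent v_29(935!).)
v_29(935!) = 33

Legendre's formula: v_p(n!) = Σ_{k ≥ 1} ⌊n / p^k⌋. For p = 29, n = 935, the terms are:
  ⌊935/29^1⌋ = ⌊935/29⌋ = 32
  ⌊935/29^2⌋ = ⌊935/841⌋ = 1
(the next term ⌊935/29^3⌋ = 0, terminating the sum). Summing: v_29(935!) = 32 + 1 = 33.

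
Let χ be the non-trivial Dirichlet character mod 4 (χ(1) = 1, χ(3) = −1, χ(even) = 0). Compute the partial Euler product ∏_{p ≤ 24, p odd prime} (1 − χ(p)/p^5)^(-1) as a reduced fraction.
∏ = 19221914719363107239019289471588875/19296053991287416836128860852453376

The odd primes p ≤ 24 are [3, 5, 7, 11, 13, 17, 19, 23]. For each, χ(p) = 1 if p ≡ 1 mod 4, χ(p) = −1 if p ≡ 3 mod 4. Taking (1 − χ(p)/p^5)^(-1) = p^5/(p^5 − χ(p)): (1 − (-1)/3^5)^(-1) · (1 − (1)/5^5)^(-1) · (1 − (-1)/7^5)^(-1) · (1 − (-1)/11^5)^(-1) · (1 − (1)/13^5)^(-1) · (1 − (1)/17^5)^(-1) · (1 − (-1)/19^5)^(-1) · (1 − (-1)/23^5)^(-1) = 19221914719363107239019289471588875/19296053991287416836128860852453376.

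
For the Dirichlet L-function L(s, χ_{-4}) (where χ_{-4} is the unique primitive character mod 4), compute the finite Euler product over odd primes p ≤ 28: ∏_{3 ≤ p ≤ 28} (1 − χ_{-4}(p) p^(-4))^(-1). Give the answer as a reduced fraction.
∏ = 2907090265708363109850475/2939590979896221115088896

The odd primes p ≤ 28 are [3, 5, 7, 11, 13, 17, 19, 23]. For each, χ(p) = 1 if p ≡ 1 mod 4, χ(p) = −1 if p ≡ 3 mod 4. Taking (1 − χ(p)/p^4)^(-1) = p^4/(p^4 − χ(p)): (1 − (-1)/3^4)^(-1) · (1 − (1)/5^4)^(-1) · (1 − (-1)/7^4)^(-1) · (1 − (-1)/11^4)^(-1) · (1 − (1)/13^4)^(-1) · (1 − (1)/17^4)^(-1) · (1 − (-1)/19^4)^(-1) · (1 − (-1)/23^4)^(-1) = 2907090265708363109850475/2939590979896221115088896.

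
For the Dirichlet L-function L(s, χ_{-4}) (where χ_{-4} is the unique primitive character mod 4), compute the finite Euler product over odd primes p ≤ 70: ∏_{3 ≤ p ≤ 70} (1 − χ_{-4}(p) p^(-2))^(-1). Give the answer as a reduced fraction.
∏ = 186965264422467473784849459249589/204088016612535111254016000000000

The odd primes p ≤ 70 are [3, 5, 7, 11, 13, 17, 19, 23, 29, 31, 37, 41, 43, 47, 53, 59, 61, 67]. For each, χ(p) = 1 if p ≡ 1 mod 4, χ(p) = −1 if p ≡ 3 mod 4. Taking (1 − χ(p)/p^2)^(-1) = p^2/(p^2 − χ(p)): (1 − (-1)/3^2)^(-1) · (1 − (1)/5^2)^(-1) · (1 − (-1)/7^2)^(-1) · (1 − (-1)/11^2)^(-1) · (1 − (1)/13^2)^(-1) · (1 − (1)/17^2)^(-1) · (1 − (-1)/19^2)^(-1) · (1 − (-1)/23^2)^(-1) · (1 − (1)/29^2)^(-1) · (1 − (-1)/31^2)^(-1) · (1 − (1)/37^2)^(-1) · (1 − (1)/41^2)^(-1) · (1 − (-1)/43^2)^(-1) · (1 − (-1)/47^2)^(-1) · (1 − (1)/53^2)^(-1) · (1 − (-1)/59^2)^(-1) · (1 − (1)/61^2)^(-1) · (1 − (-1)/67^2)^(-1) = 186965264422467473784849459249589/204088016612535111254016000000000.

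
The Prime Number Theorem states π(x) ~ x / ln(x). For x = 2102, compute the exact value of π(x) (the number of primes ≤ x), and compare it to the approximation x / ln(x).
π(2102) = 317;  x/ln(x) ≈ 274.75;  relative error ≈ 13.33%.

Directly count primes up to 2102: π(2102) = 317. The PNT approximation gives 2102/ln(2102) ≈ 2102/7.65064 ≈ 274.75. Relative error (π(x) − x/ln(x)) / π(x) ≈ 13.33%; the approximation is known to undercount slightly (Li(x) is a better estimate).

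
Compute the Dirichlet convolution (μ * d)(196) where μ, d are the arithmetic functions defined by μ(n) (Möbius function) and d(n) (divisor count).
(μ * d)(196) = 1

Divisors of 196: [1, 2, 4, 7, 14, 28, 49, 98, 196]. For each d | 196:
  d = 1: μ(1) · d(196/1) = 1 · 9 = 9
  d = 2: μ(2) · d(196/2) = -1 · 6 = -6
  d = 4: μ(4) · d(196/4) = 0 · 3 = 0
  d = 7: μ(7) · d(196/7) = -1 · 6 = -6
  d = 14: μ(14) · d(196/14) = 1 · 4 = 4
  d = 28: μ(28) · d(196/28) = 0 · 2 = 0
  d = 49: μ(49) · d(196/49) = 0 · 3 = 0
  d = 98: μ(98) · d(196/98) = 0 · 2 = 0
  d = 196: μ(196) · d(196/196) = 0 · 1 = 0
Summing: (μ * d)(196) = 9 + -6 + 0 + -6 + 4 + 0 + 0 + 0 + 0 = 1.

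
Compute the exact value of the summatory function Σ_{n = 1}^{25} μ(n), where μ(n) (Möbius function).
Σ_{n ≤ 25} μ(n) = -2

Compute μ(n) for each 1 ≤ n ≤ 25: μ(1) = 1, μ(2) = -1, μ(3) = -1, μ(4) = 0, μ(5) = -1, μ(6) = 1, μ(7) = -1, μ(8) = 0, μ(9) = 0, μ(10) = 1, μ(11) = -1, μ(12) = 0, μ(13) = -1, μ(14) = 1, μ(15) = 1, μ(16) = 0, μ(17) = -1, μ(18) = 0, μ(19) = -1, μ(20) = 0, μ(21) = 1, μ(22) = 1, μ(23) = -1, μ(24) = 0, μ(25) = 0. Summing all 25 values: -2. (Mertens function M(x) = Σ_{n ≤ x} μ(n); on average M(x) should be small (PNT ⟺ M(x) = o(x)).)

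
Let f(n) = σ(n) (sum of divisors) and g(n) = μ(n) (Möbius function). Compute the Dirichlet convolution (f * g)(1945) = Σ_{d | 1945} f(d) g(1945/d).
(σ * μ)(1945) = 1945

Divisors of 1945: [1, 5, 389, 1945]. For each d | 1945:
  d = 1: σ(1) · μ(1945/1) = 1 · 1 = 1
  d = 5: σ(5) · μ(1945/5) = 6 · -1 = -6
  d = 389: σ(389) · μ(1945/389) = 390 · -1 = -390
  d = 1945: σ(1945) · μ(1945/1945) = 2340 · 1 = 2340
Summing: (σ * μ)(1945) = 1 + -6 + -390 + 2340 = 1945.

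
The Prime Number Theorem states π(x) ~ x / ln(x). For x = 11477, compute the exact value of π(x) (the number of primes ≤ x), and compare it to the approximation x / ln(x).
π(11477) = 1383;  x/ln(x) ≈ 1227.74;  relative error ≈ 11.23%.

Directly count primes up to 11477: π(11477) = 1383. The PNT approximation gives 11477/ln(11477) ≈ 11477/9.34810 ≈ 1227.74. Relative error (π(x) − x/ln(x)) / π(x) ≈ 11.23%; the approximation is known to undercount slightly (Li(x) is a better estimate).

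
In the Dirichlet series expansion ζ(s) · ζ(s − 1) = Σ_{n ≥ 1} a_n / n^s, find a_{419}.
σ(419) = 420

In the product (Σ m^0/m^s)(Σ k / k^s) = Σ (Σ_{d | n} d) / n^s, the coefficient of 1/n^s is σ(n) = Σ_{d | n} d. For n = 419, divisors are [1, 419]; summing: σ(419) = 420.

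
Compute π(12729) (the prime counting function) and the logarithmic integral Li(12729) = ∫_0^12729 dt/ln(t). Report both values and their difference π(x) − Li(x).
π(12729) = 1519;  Li(12729) ≈ 1538.47;  π(x) − Li(x) ≈ -19.47.

Direct count of primes ≤ 12729 gives π(12729) = 1519. Numerical evaluation of the logarithmic integral gives Li(12729) ≈ 1538.47. The difference π(x) − Li(x) ≈ -19.47 is typically negative for small/moderate x (Li(x) overestimates), though Littlewood's theorem shows this sign changes infinitely often.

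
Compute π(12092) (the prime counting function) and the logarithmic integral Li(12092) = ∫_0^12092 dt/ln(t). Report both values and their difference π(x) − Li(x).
π(12092) = 1446;  Li(12092) ≈ 1470.89;  π(x) − Li(x) ≈ -24.89.

Direct count of primes ≤ 12092 gives π(12092) = 1446. Numerical evaluation of the logarithmic integral gives Li(12092) ≈ 1470.89. The difference π(x) − Li(x) ≈ -24.89 is typically negative for small/moderate x (Li(x) overestimates), though Littlewood's theorem shows this sign changes infinitely often.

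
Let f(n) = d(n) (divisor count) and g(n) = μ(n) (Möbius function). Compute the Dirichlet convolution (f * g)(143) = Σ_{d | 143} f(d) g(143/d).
(d * μ)(143) = 1

Divisors of 143: [1, 11, 13, 143]. For each d | 143:
  d = 1: d(1) · μ(143/1) = 1 · 1 = 1
  d = 11: d(11) · μ(143/11) = 2 · -1 = -2
  d = 13: d(13) · μ(143/13) = 2 · -1 = -2
  d = 143: d(143) · μ(143/143) = 4 · 1 = 4
Summing: (d * μ)(143) = 1 + -2 + -2 + 4 = 1.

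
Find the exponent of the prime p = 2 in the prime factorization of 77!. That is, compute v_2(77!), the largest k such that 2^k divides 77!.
v_2(77!) = 73

Legendre's formula: v_p(n!) = Σ_{k ≥ 1} ⌊n / p^k⌋. For p = 2, n = 77, the terms are:
  ⌊77/2^1⌋ = ⌊77/2⌋ = 38
  ⌊77/2^2⌋ = ⌊77/4⌋ = 19
  ⌊77/2^3⌋ = ⌊77/8⌋ = 9
  ⌊77/2^4⌋ = ⌊77/16⌋ = 4
  ⌊77/2^5⌋ = ⌊77/32⌋ = 2
  ⌊77/2^6⌋ = ⌊77/64⌋ = 1
(the next term ⌊77/2^7⌋ = 0, terminating the sum). Summing: v_2(77!) = 38 + 19 + 9 + 4 + 2 + 1 = 73.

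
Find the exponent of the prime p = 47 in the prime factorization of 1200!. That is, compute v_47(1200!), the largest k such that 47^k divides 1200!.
v_47(1200!) = 25

Legendre's formula: v_p(n!) = Σ_{k ≥ 1} ⌊n / p^k⌋. For p = 47, n = 1200, the terms are:
  ⌊1200/47^1⌋ = ⌊1200/47⌋ = 25
(the next term ⌊1200/47^2⌋ = 0, terminating the sum). Summing: v_47(1200!) = 25 = 25.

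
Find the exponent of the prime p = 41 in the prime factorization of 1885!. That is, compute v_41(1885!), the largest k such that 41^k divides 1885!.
v_41(1885!) = 46

Legendre's formula: v_p(n!) = Σ_{k ≥ 1} ⌊n / p^k⌋. For p = 41, n = 1885, the terms are:
  ⌊1885/41^1⌋ = ⌊1885/41⌋ = 45
  ⌊1885/41^2⌋ = ⌊1885/1681⌋ = 1
(the next term ⌊1885/41^3⌋ = 0, terminating the sum). Summing: v_41(1885!) = 45 + 1 = 46.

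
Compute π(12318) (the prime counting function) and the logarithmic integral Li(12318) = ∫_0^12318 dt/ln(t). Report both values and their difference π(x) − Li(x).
π(12318) = 1471;  Li(12318) ≈ 1494.91;  π(x) − Li(x) ≈ -23.91.

Direct count of primes ≤ 12318 gives π(12318) = 1471. Numerical evaluation of the logarithmic integral gives Li(12318) ≈ 1494.91. The difference π(x) − Li(x) ≈ -23.91 is typically negative for small/moderate x (Li(x) overestimates), though Littlewood's theorem shows this sign changes infinitely often.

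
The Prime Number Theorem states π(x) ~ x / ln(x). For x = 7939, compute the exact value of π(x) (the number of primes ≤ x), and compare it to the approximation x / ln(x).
π(7939) = 1003;  x/ln(x) ≈ 884.12;  relative error ≈ 11.85%.

Directly count primes up to 7939: π(7939) = 1003. The PNT approximation gives 7939/ln(7939) ≈ 7939/8.97954 ≈ 884.12. Relative error (π(x) − x/ln(x)) / π(x) ≈ 11.85%; the approximation is known to undercount slightly (Li(x) is a better estimate).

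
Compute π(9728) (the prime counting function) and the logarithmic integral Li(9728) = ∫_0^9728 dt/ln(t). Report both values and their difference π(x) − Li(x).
π(9728) = 1199;  Li(9728) ≈ 1216.56;  π(x) − Li(x) ≈ -17.56.

Direct count of primes ≤ 9728 gives π(9728) = 1199. Numerical evaluation of the logarithmic integral gives Li(9728) ≈ 1216.56. The difference π(x) − Li(x) ≈ -17.56 is typically negative for small/moderate x (Li(x) overestimates), though Littlewood's theorem shows this sign changes infinitely often.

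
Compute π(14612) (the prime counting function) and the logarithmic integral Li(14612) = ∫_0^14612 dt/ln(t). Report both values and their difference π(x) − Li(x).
π(14612) = 1710;  Li(14612) ≈ 1736.22;  π(x) − Li(x) ≈ -26.22.

Direct count of primes ≤ 14612 gives π(14612) = 1710. Numerical evaluation of the logarithmic integral gives Li(14612) ≈ 1736.22. The difference π(x) − Li(x) ≈ -26.22 is typically negative for small/moderate x (Li(x) overestimates), though Littlewood's theorem shows this sign changes infinitely often.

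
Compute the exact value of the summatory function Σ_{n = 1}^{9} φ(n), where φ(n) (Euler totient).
Σ_{n ≤ 9} φ(n) = 28

Compute φ(n) for each 1 ≤ n ≤ 9: φ(1) = 1, φ(2) = 1, φ(3) = 2, φ(4) = 2, φ(5) = 4, φ(6) = 2, φ(7) = 6, φ(8) = 4, φ(9) = 6. Summing all 9 values: 28. (Average order: Σ_{n ≤ x} φ(n) ~ (3/π²) x². For x = 9, (3/π²)·9² ≈ 24.62.)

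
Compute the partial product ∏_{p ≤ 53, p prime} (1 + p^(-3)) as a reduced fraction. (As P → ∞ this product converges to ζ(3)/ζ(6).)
∏ = 1193284353855226596885466673602596175872/1009953283877483663098780766542609340885

The primes p ≤ 53 are [2, 3, 5, 7, 11, 13, 17, 19, 23, 29, 31, 37, 41, 43, 47, 53]. For each, (1 + 1/p^3) = (p^3 + 1)/p^3. Multiplying these fractions over p ∈ [2, 3, 5, 7, 11, 13, 17, 19, 23, 29, 31, 37, 41, 43, 47, 53] gives 1193284353855226596885466673602596175872/1009953283877483663098780766542609340885. (In the limit P → ∞ this tends to ζ(3)/ζ(6).)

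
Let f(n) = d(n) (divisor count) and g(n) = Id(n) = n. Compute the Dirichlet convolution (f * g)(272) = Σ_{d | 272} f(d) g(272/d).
(d * Id)(272) = 1083

Divisors of 272: [1, 2, 4, 8, 16, 17, 34, 68, 136, 272]. For each d | 272:
  d = 1: d(1) · Id(272/1) = 1 · 272 = 272
  d = 2: d(2) · Id(272/2) = 2 · 136 = 272
  d = 4: d(4) · Id(272/4) = 3 · 68 = 204
  d = 8: d(8) · Id(272/8) = 4 · 34 = 136
  d = 16: d(16) · Id(272/16) = 5 · 17 = 85
  d = 17: d(17) · Id(272/17) = 2 · 16 = 32
  d = 34: d(34) · Id(272/34) = 4 · 8 = 32
  d = 68: d(68) · Id(272/68) = 6 · 4 = 24
  d = 136: d(136) · Id(272/136) = 8 · 2 = 16
  d = 272: d(272) · Id(272/272) = 10 · 1 = 10
Summing: (d * Id)(272) = 272 + 272 + 204 + 136 + 85 + 32 + 32 + 24 + 16 + 10 = 1083.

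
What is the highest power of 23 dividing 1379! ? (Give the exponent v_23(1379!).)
v_23(1379!) = 61

Legendre's formula: v_p(n!) = Σ_{k ≥ 1} ⌊n / p^k⌋. For p = 23, n = 1379, the terms are:
  ⌊1379/23^1⌋ = ⌊1379/23⌋ = 59
  ⌊1379/23^2⌋ = ⌊1379/529⌋ = 2
(the next term ⌊1379/23^3⌋ = 0, terminating the sum). Summing: v_23(1379!) = 59 + 2 = 61.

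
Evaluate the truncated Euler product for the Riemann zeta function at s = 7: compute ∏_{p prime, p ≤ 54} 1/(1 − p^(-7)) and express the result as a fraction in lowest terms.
∏ = 72859781352345946164271325208512748367496302513429047898775811498046799405380225394802980517015901501332936608125/72256491859259542003929080814473893559535113224475133477501839873036689289530416476883582246279412849505472872448

The primes p ≤ 54 are [2, 3, 5, 7, 11, 13, 17, 19, 23, 29, 31, 37, 41, 43, 47, 53]. For each prime, (1 − 1/p^7)^(-1) = p^7 / (p^7 − 1). The product is (1 − 1/2^7)^(-1), (1 − 1/3^7)^(-1), (1 − 1/5^7)^(-1), (1 − 1/7^7)^(-1), (1 − 1/11^7)^(-1), (1 − 1/13^7)^(-1), (1 − 1/17^7)^(-1), (1 − 1/19^7)^(-1), (1 − 1/23^7)^(-1), (1 − 1/29^7)^(-1), (1 − 1/31^7)^(-1), (1 − 1/37^7)^(-1), (1 − 1/41^7)^(-1), (1 − 1/43^7)^(-1), (1 − 1/47^7)^(-1), (1 − 1/53^7)^(-1) = ∏ p^7 / (p^7 − 1) = 72859781352345946164271325208512748367496302513429047898775811498046799405380225394802980517015901501332936608125/72256491859259542003929080814473893559535113224475133477501839873036689289530416476883582246279412849505472872448.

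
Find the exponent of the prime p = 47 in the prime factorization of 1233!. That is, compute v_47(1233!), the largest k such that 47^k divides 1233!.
v_47(1233!) = 26

Legendre's formula: v_p(n!) = Σ_{k ≥ 1} ⌊n / p^k⌋. For p = 47, n = 1233, the terms are:
  ⌊1233/47^1⌋ = ⌊1233/47⌋ = 26
(the next term ⌊1233/47^2⌋ = 0, terminating the sum). Summing: v_47(1233!) = 26 = 26.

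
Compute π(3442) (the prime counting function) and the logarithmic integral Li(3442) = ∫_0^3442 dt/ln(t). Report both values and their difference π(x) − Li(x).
π(3442) = 481;  Li(3442) ≈ 497.49;  π(x) − Li(x) ≈ -16.49.

Direct count of primes ≤ 3442 gives π(3442) = 481. Numerical evaluation of the logarithmic integral gives Li(3442) ≈ 497.49. The difference π(x) − Li(x) ≈ -16.49 is typically negative for small/moderate x (Li(x) overestimates), though Littlewood's theorem shows this sign changes infinitely often.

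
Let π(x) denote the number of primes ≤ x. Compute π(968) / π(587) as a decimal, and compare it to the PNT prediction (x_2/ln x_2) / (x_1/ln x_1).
π(968)/π(587) = 163/107 ≈ 1.5234;  PNT prediction ≈ 1.5291.

π(587) = 107 and π(968) = 163, so π(968)/π(587) ≈ 1.5234. The PNT-predicted ratio is (968/ln(968)) / (587/ln(587)) ≈ 1.5291. The two agree to within a few percent, as expected.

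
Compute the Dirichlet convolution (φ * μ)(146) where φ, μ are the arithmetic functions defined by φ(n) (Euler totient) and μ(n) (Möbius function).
(φ * μ)(146) = 0

Divisors of 146: [1, 2, 73, 146]. For each d | 146:
  d = 1: φ(1) · μ(146/1) = 1 · 1 = 1
  d = 2: φ(2) · μ(146/2) = 1 · -1 = -1
  d = 73: φ(73) · μ(146/73) = 72 · -1 = -72
  d = 146: φ(146) · μ(146/146) = 72 · 1 = 72
Summing: (φ * μ)(146) = 1 + -1 + -72 + 72 = 0.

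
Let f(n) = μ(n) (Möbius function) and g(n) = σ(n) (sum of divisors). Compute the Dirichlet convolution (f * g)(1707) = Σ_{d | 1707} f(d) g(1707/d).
(μ * σ)(1707) = 1707

Divisors of 1707: [1, 3, 569, 1707]. For each d | 1707:
  d = 1: μ(1) · σ(1707/1) = 1 · 2280 = 2280
  d = 3: μ(3) · σ(1707/3) = -1 · 570 = -570
  d = 569: μ(569) · σ(1707/569) = -1 · 4 = -4
  d = 1707: μ(1707) · σ(1707/1707) = 1 · 1 = 1
Summing: (μ * σ)(1707) = 2280 + -570 + -4 + 1 = 1707.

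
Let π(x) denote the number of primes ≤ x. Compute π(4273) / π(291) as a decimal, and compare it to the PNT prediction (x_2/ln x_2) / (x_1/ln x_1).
π(4273)/π(291) = 587/61 ≈ 9.6230;  PNT prediction ≈ 9.9648.

π(291) = 61 and π(4273) = 587, so π(4273)/π(291) ≈ 9.6230. The PNT-predicted ratio is (4273/ln(4273)) / (291/ln(291)) ≈ 9.9648. The two agree to within a few percent, as expected.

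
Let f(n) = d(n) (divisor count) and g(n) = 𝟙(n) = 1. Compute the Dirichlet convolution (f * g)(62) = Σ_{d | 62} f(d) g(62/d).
(d * 𝟙)(62) = 9

Divisors of 62: [1, 2, 31, 62]. For each d | 62:
  d = 1: d(1) · 𝟙(62/1) = 1 · 1 = 1
  d = 2: d(2) · 𝟙(62/2) = 2 · 1 = 2
  d = 31: d(31) · 𝟙(62/31) = 2 · 1 = 2
  d = 62: d(62) · 𝟙(62/62) = 4 · 1 = 4
Summing: (d * 𝟙)(62) = 1 + 2 + 2 + 4 = 9.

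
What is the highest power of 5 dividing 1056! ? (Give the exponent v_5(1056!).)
v_5(1056!) = 262

Legendre's formula: v_p(n!) = Σ_{k ≥ 1} ⌊n / p^k⌋. For p = 5, n = 1056, the terms are:
  ⌊1056/5^1⌋ = ⌊1056/5⌋ = 211
  ⌊1056/5^2⌋ = ⌊1056/25⌋ = 42
  ⌊1056/5^3⌋ = ⌊1056/125⌋ = 8
  ⌊1056/5^4⌋ = ⌊1056/625⌋ = 1
(the next term ⌊1056/5^5⌋ = 0, terminating the sum). Summing: v_5(1056!) = 211 + 42 + 8 + 1 = 262.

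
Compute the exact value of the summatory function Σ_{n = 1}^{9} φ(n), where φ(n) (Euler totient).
Σ_{n ≤ 9} φ(n) = 28

Compute φ(n) for each 1 ≤ n ≤ 9: φ(1) = 1, φ(2) = 1, φ(3) = 2, φ(4) = 2, φ(5) = 4, φ(6) = 2, φ(7) = 6, φ(8) = 4, φ(9) = 6. Summing all 9 values: 28. (Average order: Σ_{n ≤ x} φ(n) ~ (3/π²) x². For x = 9, (3/π²)·9² ≈ 24.62.)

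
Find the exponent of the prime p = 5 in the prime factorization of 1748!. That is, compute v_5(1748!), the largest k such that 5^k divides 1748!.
v_5(1748!) = 433

Legendre's formula: v_p(n!) = Σ_{k ≥ 1} ⌊n / p^k⌋. For p = 5, n = 1748, the terms are:
  ⌊1748/5^1⌋ = ⌊1748/5⌋ = 349
  ⌊1748/5^2⌋ = ⌊1748/25⌋ = 69
  ⌊1748/5^3⌋ = ⌊1748/125⌋ = 13
  ⌊1748/5^4⌋ = ⌊1748/625⌋ = 2
(the next term ⌊1748/5^5⌋ = 0, terminating the sum). Summing: v_5(1748!) = 349 + 69 + 13 + 2 = 433.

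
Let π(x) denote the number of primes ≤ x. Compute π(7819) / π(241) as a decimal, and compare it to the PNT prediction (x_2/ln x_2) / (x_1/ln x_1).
π(7819)/π(241) = 988/53 ≈ 18.6415;  PNT prediction ≈ 19.8508.

π(241) = 53 and π(7819) = 988, so π(7819)/π(241) ≈ 18.6415. The PNT-predicted ratio is (7819/ln(7819)) / (241/ln(241)) ≈ 19.8508. The two agree to within a few percent, as expected.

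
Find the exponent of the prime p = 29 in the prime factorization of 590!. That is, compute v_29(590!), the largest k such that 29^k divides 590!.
v_29(590!) = 20

Legendre's formula: v_p(n!) = Σ_{k ≥ 1} ⌊n / p^k⌋. For p = 29, n = 590, the terms are:
  ⌊590/29^1⌋ = ⌊590/29⌋ = 20
(the next term ⌊590/29^2⌋ = 0, terminating the sum). Summing: v_29(590!) = 20 = 20.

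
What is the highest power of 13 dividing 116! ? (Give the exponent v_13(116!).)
v_13(116!) = 8

Legendre's formula: v_p(n!) = Σ_{k ≥ 1} ⌊n / p^k⌋. For p = 13, n = 116, the terms are:
  ⌊116/13^1⌋ = ⌊116/13⌋ = 8
(the next term ⌊116/13^2⌋ = 0, terminating the sum). Summing: v_13(116!) = 8 = 8.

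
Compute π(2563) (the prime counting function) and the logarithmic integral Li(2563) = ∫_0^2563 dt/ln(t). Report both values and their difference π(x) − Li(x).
π(2563) = 375;  Li(2563) ≈ 387.65;  π(x) − Li(x) ≈ -12.65.

Direct count of primes ≤ 2563 gives π(2563) = 375. Numerical evaluation of the logarithmic integral gives Li(2563) ≈ 387.65. The difference π(x) − Li(x) ≈ -12.65 is typically negative for small/moderate x (Li(x) overestimates), though Littlewood's theorem shows this sign changes infinitely often.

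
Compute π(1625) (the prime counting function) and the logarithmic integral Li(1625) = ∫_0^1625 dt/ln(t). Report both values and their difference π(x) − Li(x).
π(1625) = 257;  Li(1625) ≈ 264.81;  π(x) − Li(x) ≈ -7.81.

Direct count of primes ≤ 1625 gives π(1625) = 257. Numerical evaluation of the logarithmic integral gives Li(1625) ≈ 264.81. The difference π(x) − Li(x) ≈ -7.81 is typically negative for small/moderate x (Li(x) overestimates), though Littlewood's theorem shows this sign changes infinitely often.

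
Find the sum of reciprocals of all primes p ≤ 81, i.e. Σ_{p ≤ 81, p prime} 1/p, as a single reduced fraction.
Σ 1/p = 5692733621468679832887230172131/3217644767340672907899084554130

π(81) = 22, so the primes ≤ 81 are [2, 3, 5, 7, 11, 13, 17, 19, 23, 29, 31, 37, 41, 43, 47, 53, 59, 61, 67, 71, 73, 79]. Summing 1/p over these primes: 5692733621468679832887230172131/3217644767340672907899084554130 ≈ 1.7692. Mertens estimate ln ln(81) + 0.2615 ≈ 1.7418.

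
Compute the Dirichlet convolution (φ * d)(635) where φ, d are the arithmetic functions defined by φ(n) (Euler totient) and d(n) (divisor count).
(φ * d)(635) = 768

Divisors of 635: [1, 5, 127, 635]. For each d | 635:
  d = 1: φ(1) · d(635/1) = 1 · 4 = 4
  d = 5: φ(5) · d(635/5) = 4 · 2 = 8
  d = 127: φ(127) · d(635/127) = 126 · 2 = 252
  d = 635: φ(635) · d(635/635) = 504 · 1 = 504
Summing: (φ * d)(635) = 4 + 8 + 252 + 504 = 768.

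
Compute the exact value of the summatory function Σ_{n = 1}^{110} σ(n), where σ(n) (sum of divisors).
Σ_{n ≤ 110} σ(n) = 9999

Compute σ(n) for each 1 ≤ n ≤ 110: σ(1) = 1, σ(2) = 3, σ(3) = 4, σ(4) = 7, σ(5) = 6, σ(6) = 12, σ(7) = 8, σ(8) = 15, σ(9) = 13, σ(10) = 18, σ(11) = 12, σ(12) = 28, σ(13) = 14, σ(14) = 24, σ(15) = 24, σ(16) = 31, σ(17) = 18, σ(18) = 39, σ(19) = 20, σ(20) = 42, σ(21) = 32, σ(22) = 36, σ(23) = 24, σ(24) = 60, σ(25) = 31, σ(26) = 42, σ(27) = 40, σ(28) = 56, σ(29) = 30, σ(30) = 72, σ(31) = 32, σ(32) = 63, σ(33) = 48, σ(34) = 54, σ(35) = 48, σ(36) = 91, σ(37) = 38, σ(38) = 60, σ(39) = 56, σ(40) = 90, σ(41) = 42, σ(42) = 96, σ(43) = 44, σ(44) = 84, σ(45) = 78, σ(46) = 72, σ(47) = 48, σ(48) = 124, σ(49) = 57, σ(50) = 93, σ(51) = 72, σ(52) = 98, σ(53) = 54, σ(54) = 120, σ(55) = 72, σ(56) = 120, σ(57) = 80, σ(58) = 90, σ(59) = 60, σ(60) = 168, σ(61) = 62, σ(62) = 96, σ(63) = 104, σ(64) = 127, σ(65) = 84, σ(66) = 144, σ(67) = 68, σ(68) = 126, σ(69) = 96, σ(70) = 144, σ(71) = 72, σ(72) = 195, σ(73) = 74, σ(74) = 114, σ(75) = 124, σ(76) = 140, σ(77) = 96, σ(78) = 168, σ(79) = 80, σ(80) = 186, σ(81) = 121, σ(82) = 126, σ(83) = 84, σ(84) = 224, σ(85) = 108, σ(86) = 132, σ(87) = 120, σ(88) = 180, σ(89) = 90, σ(90) = 234, σ(91) = 112, σ(92) = 168, σ(93) = 128, σ(94) = 144, σ(95) = 120, σ(96) = 252, σ(97) = 98, σ(98) = 171, σ(99) = 156, σ(100) = 217, σ(101) = 102, σ(102) = 216, σ(103) = 104, σ(104) = 210, σ(105) = 192, σ(106) = 162, σ(107) = 108, σ(108) = 280, σ(109) = 110, σ(110) = 216. Summing all 110 values: 9999. (Average order: Σ_{n ≤ x} σ(n) ~ (π²/12) x². For x = 110, (π²/12)·110² ≈ 9951.85.)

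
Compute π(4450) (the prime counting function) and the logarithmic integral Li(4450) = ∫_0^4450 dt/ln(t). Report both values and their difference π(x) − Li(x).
π(4450) = 604;  Li(4450) ≈ 619.27;  π(x) − Li(x) ≈ -15.27.

Direct count of primes ≤ 4450 gives π(4450) = 604. Numerical evaluation of the logarithmic integral gives Li(4450) ≈ 619.27. The difference π(x) − Li(x) ≈ -15.27 is typically negative for small/moderate x (Li(x) overestimates), though Littlewood's theorem shows this sign changes infinitely often.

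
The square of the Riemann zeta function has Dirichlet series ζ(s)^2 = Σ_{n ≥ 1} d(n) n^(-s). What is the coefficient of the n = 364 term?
d(364) = 12

ζ(s)^2 = (Σ 1/m^s)(Σ 1/k^s). The coefficient of 1/n^s in the product is the number of ordered pairs (m, k) with mk = n, which equals d(n). For n = 364, divisors are [1, 2, 4, 7, 13, 14, 26, 28, 52, 91, 182, 364], so d(364) = 12.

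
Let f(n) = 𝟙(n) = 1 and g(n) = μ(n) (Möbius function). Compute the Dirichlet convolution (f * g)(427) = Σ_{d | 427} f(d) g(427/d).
(𝟙 * μ)(427) = 0

Divisors of 427: [1, 7, 61, 427]. For each d | 427:
  d = 1: 𝟙(1) · μ(427/1) = 1 · 1 = 1
  d = 7: 𝟙(7) · μ(427/7) = 1 · -1 = -1
  d = 61: 𝟙(61) · μ(427/61) = 1 · -1 = -1
  d = 427: 𝟙(427) · μ(427/427) = 1 · 1 = 1
Summing: (𝟙 * μ)(427) = 1 + -1 + -1 + 1 = 0.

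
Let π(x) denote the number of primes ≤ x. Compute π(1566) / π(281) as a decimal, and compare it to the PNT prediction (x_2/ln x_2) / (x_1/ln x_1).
π(1566)/π(281) = 246/60 ≈ 4.1000;  PNT prediction ≈ 4.2715.

π(281) = 60 and π(1566) = 246, so π(1566)/π(281) ≈ 4.1000. The PNT-predicted ratio is (1566/ln(1566)) / (281/ln(281)) ≈ 4.2715. The two agree to within a few percent, as expected.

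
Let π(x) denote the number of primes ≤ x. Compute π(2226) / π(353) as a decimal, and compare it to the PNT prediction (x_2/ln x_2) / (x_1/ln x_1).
π(2226)/π(353) = 331/71 ≈ 4.6620;  PNT prediction ≈ 4.7994.

π(353) = 71 and π(2226) = 331, so π(2226)/π(353) ≈ 4.6620. The PNT-predicted ratio is (2226/ln(2226)) / (353/ln(353)) ≈ 4.7994. The two agree to within a few percent, as expected.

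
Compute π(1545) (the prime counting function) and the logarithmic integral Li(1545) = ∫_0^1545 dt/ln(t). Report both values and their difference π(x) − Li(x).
π(1545) = 243;  Li(1545) ≈ 253.95;  π(x) − Li(x) ≈ -10.95.

Direct count of primes ≤ 1545 gives π(1545) = 243. Numerical evaluation of the logarithmic integral gives Li(1545) ≈ 253.95. The difference π(x) − Li(x) ≈ -10.95 is typically negative for small/moderate x (Li(x) overestimates), though Littlewood's theorem shows this sign changes infinitely often.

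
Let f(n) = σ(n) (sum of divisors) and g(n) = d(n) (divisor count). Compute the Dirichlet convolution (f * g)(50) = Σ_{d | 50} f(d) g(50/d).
(σ * d)(50) = 230

Divisors of 50: [1, 2, 5, 10, 25, 50]. For each d | 50:
  d = 1: σ(1) · d(50/1) = 1 · 6 = 6
  d = 2: σ(2) · d(50/2) = 3 · 3 = 9
  d = 5: σ(5) · d(50/5) = 6 · 4 = 24
  d = 10: σ(10) · d(50/10) = 18 · 2 = 36
  d = 25: σ(25) · d(50/25) = 31 · 2 = 62
  d = 50: σ(50) · d(50/50) = 93 · 1 = 93
Summing: (σ * d)(50) = 6 + 9 + 24 + 36 + 62 + 93 = 230.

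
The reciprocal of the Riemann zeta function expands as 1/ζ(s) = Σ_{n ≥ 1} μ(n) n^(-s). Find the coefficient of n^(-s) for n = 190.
μ(190) = -1

Factor n = 190 = 2 · 5 · 19. μ(n) = 0 if any exponent ≥ 2 (not squarefree); otherwise μ(n) = (−1)^{ω(n)} where ω(n) is the number of distinct prime factors. Applying: μ(190) = -1.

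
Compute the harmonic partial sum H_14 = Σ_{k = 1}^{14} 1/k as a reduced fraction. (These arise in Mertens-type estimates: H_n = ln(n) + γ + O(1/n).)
H_14 = 1171733/360360

Direct summation: H_14 = 1 + 1/2 + ... + 1/14. The least common denominator is lcm(1, ..., 14) = 360360; over this denominator the numerator is 360360 + 180180 + 120120 + 90090 + 72072 + 60060 + 51480 + 45045 + 40040 + 36036 + 32760 + 30030 + 27720 + 25740 = 1171733, so H_14 = 1171733/360360 (already in lowest terms) ≈ 3.25156. (The PNT-adjacent estimate ln(14) + γ ≈ 3.21627 matches within O(1/n).)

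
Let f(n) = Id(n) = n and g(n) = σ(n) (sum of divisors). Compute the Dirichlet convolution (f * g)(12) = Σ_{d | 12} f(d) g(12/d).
(Id * σ)(12) = 119

Divisors of 12: [1, 2, 3, 4, 6, 12]. For each d | 12:
  d = 1: Id(1) · σ(12/1) = 1 · 28 = 28
  d = 2: Id(2) · σ(12/2) = 2 · 12 = 24
  d = 3: Id(3) · σ(12/3) = 3 · 7 = 21
  d = 4: Id(4) · σ(12/4) = 4 · 4 = 16
  d = 6: Id(6) · σ(12/6) = 6 · 3 = 18
  d = 12: Id(12) · σ(12/12) = 12 · 1 = 12
Summing: (Id * σ)(12) = 28 + 24 + 21 + 16 + 18 + 12 = 119.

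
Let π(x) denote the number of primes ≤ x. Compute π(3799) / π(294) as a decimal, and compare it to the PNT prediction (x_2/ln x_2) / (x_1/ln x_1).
π(3799)/π(294) = 528/62 ≈ 8.5161;  PNT prediction ≈ 8.9102.

π(294) = 62 and π(3799) = 528, so π(3799)/π(294) ≈ 8.5161. The PNT-predicted ratio is (3799/ln(3799)) / (294/ln(294)) ≈ 8.9102. The two agree to within a few percent, as expected.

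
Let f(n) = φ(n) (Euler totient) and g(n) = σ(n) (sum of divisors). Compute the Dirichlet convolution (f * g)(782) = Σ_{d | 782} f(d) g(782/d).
(φ * σ)(782) = 6256

Divisors of 782: [1, 2, 17, 23, 34, 46, 391, 782]. For each d | 782:
  d = 1: φ(1) · σ(782/1) = 1 · 1296 = 1296
  d = 2: φ(2) · σ(782/2) = 1 · 432 = 432
  d = 17: φ(17) · σ(782/17) = 16 · 72 = 1152
  d = 23: φ(23) · σ(782/23) = 22 · 54 = 1188
  d = 34: φ(34) · σ(782/34) = 16 · 24 = 384
  d = 46: φ(46) · σ(782/46) = 22 · 18 = 396
  d = 391: φ(391) · σ(782/391) = 352 · 3 = 1056
  d = 782: φ(782) · σ(782/782) = 352 · 1 = 352
Summing: (φ * σ)(782) = 1296 + 432 + 1152 + 1188 + 384 + 396 + 1056 + 352 = 6256.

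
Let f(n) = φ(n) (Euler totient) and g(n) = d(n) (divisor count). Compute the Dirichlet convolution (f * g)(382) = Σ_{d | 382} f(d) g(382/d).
(φ * d)(382) = 576

Divisors of 382: [1, 2, 191, 382]. For each d | 382:
  d = 1: φ(1) · d(382/1) = 1 · 4 = 4
  d = 2: φ(2) · d(382/2) = 1 · 2 = 2
  d = 191: φ(191) · d(382/191) = 190 · 2 = 380
  d = 382: φ(382) · d(382/382) = 190 · 1 = 190
Summing: (φ * d)(382) = 4 + 2 + 380 + 190 = 576.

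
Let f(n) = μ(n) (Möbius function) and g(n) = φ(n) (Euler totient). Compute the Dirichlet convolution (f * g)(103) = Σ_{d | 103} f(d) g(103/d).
(μ * φ)(103) = 101

Divisors of 103: [1, 103]. For each d | 103:
  d = 1: μ(1) · φ(103/1) = 1 · 102 = 102
  d = 103: μ(103) · φ(103/103) = -1 · 1 = -1
Summing: (μ * φ)(103) = 102 + -1 = 101.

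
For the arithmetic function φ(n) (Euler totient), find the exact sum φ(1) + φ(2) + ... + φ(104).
Σ_{n ≤ 104} φ(n) = 3326

Compute φ(n) for each 1 ≤ n ≤ 104: φ(1) = 1, φ(2) = 1, φ(3) = 2, φ(4) = 2, φ(5) = 4, φ(6) = 2, φ(7) = 6, φ(8) = 4, φ(9) = 6, φ(10) = 4, φ(11) = 10, φ(12) = 4, φ(13) = 12, φ(14) = 6, φ(15) = 8, φ(16) = 8, φ(17) = 16, φ(18) = 6, φ(19) = 18, φ(20) = 8, φ(21) = 12, φ(22) = 10, φ(23) = 22, φ(24) = 8, φ(25) = 20, φ(26) = 12, φ(27) = 18, φ(28) = 12, φ(29) = 28, φ(30) = 8, φ(31) = 30, φ(32) = 16, φ(33) = 20, φ(34) = 16, φ(35) = 24, φ(36) = 12, φ(37) = 36, φ(38) = 18, φ(39) = 24, φ(40) = 16, φ(41) = 40, φ(42) = 12, φ(43) = 42, φ(44) = 20, φ(45) = 24, φ(46) = 22, φ(47) = 46, φ(48) = 16, φ(49) = 42, φ(50) = 20, φ(51) = 32, φ(52) = 24, φ(53) = 52, φ(54) = 18, φ(55) = 40, φ(56) = 24, φ(57) = 36, φ(58) = 28, φ(59) = 58, φ(60) = 16, φ(61) = 60, φ(62) = 30, φ(63) = 36, φ(64) = 32, φ(65) = 48, φ(66) = 20, φ(67) = 66, φ(68) = 32, φ(69) = 44, φ(70) = 24, φ(71) = 70, φ(72) = 24, φ(73) = 72, φ(74) = 36, φ(75) = 40, φ(76) = 36, φ(77) = 60, φ(78) = 24, φ(79) = 78, φ(80) = 32, φ(81) = 54, φ(82) = 40, φ(83) = 82, φ(84) = 24, φ(85) = 64, φ(86) = 42, φ(87) = 56, φ(88) = 40, φ(89) = 88, φ(90) = 24, φ(91) = 72, φ(92) = 44, φ(93) = 60, φ(94) = 46, φ(95) = 72, φ(96) = 32, φ(97) = 96, φ(98) = 42, φ(99) = 60, φ(100) = 40, φ(101) = 100, φ(102) = 32, φ(103) = 102, φ(104) = 48. Summing all 104 values: 3326. (Average order: Σ_{n ≤ x} φ(n) ~ (3/π²) x². For x = 104, (3/π²)·104² ≈ 3287.67.)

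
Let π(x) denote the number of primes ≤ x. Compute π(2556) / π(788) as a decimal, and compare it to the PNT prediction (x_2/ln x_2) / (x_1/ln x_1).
π(2556)/π(788) = 374/138 ≈ 2.7101;  PNT prediction ≈ 2.7572.

π(788) = 138 and π(2556) = 374, so π(2556)/π(788) ≈ 2.7101. The PNT-predicted ratio is (2556/ln(2556)) / (788/ln(788)) ≈ 2.7572. The two agree to within a few percent, as expected.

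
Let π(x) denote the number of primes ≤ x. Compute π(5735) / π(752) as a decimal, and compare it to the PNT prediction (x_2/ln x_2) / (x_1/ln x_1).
π(5735)/π(752) = 753/133 ≈ 5.6617;  PNT prediction ≈ 5.8360.

π(752) = 133 and π(5735) = 753, so π(5735)/π(752) ≈ 5.6617. The PNT-predicted ratio is (5735/ln(5735)) / (752/ln(752)) ≈ 5.8360. The two agree to within a few percent, as expected.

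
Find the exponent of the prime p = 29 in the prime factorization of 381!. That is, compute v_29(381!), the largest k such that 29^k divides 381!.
v_29(381!) = 13

Legendre's formula: v_p(n!) = Σ_{k ≥ 1} ⌊n / p^k⌋. For p = 29, n = 381, the terms are:
  ⌊381/29^1⌋ = ⌊381/29⌋ = 13
(the next term ⌊381/29^2⌋ = 0, terminating the sum). Summing: v_29(381!) = 13 = 13.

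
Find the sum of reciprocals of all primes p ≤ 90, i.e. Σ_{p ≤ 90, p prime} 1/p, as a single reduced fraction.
Σ 1/p = 42605658161771733665696611824842057/23768741896345550770650537601358310

π(90) = 24, so the primes ≤ 90 are [2, 3, 5, 7, 11, 13, 17, 19, 23, 29, 31, 37, 41, 43, 47, 53, 59, 61, 67, 71, 73, 79, 83, 89]. Summing 1/p over these primes: 42605658161771733665696611824842057/23768741896345550770650537601358310 ≈ 1.7925. Mertens estimate ln ln(90) + 0.2615 ≈ 1.7655.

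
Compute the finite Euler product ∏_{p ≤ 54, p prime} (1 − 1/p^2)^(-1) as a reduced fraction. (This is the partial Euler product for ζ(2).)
∏ = 35034630647548196605993834769/21373637931227167970033664000

The primes p ≤ 54 are [2, 3, 5, 7, 11, 13, 17, 19, 23, 29, 31, 37, 41, 43, 47, 53]. For each prime, (1 − 1/p^2)^(-1) = p^2 / (p^2 − 1). The product is (1 − 1/2^2)^(-1), (1 − 1/3^2)^(-1), (1 − 1/5^2)^(-1), (1 − 1/7^2)^(-1), (1 − 1/11^2)^(-1), (1 − 1/13^2)^(-1), (1 − 1/17^2)^(-1), (1 − 1/19^2)^(-1), (1 − 1/23^2)^(-1), (1 − 1/29^2)^(-1), (1 − 1/31^2)^(-1), (1 − 1/37^2)^(-1), (1 − 1/41^2)^(-1), (1 − 1/43^2)^(-1), (1 − 1/47^2)^(-1), (1 − 1/53^2)^(-1) = ∏ p^2 / (p^2 − 1) = 35034630647548196605993834769/21373637931227167970033664000.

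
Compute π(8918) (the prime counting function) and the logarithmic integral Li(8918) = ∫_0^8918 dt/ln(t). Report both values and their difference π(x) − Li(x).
π(8918) = 1108;  Li(8918) ≈ 1127.94;  π(x) − Li(x) ≈ -19.94.

Direct count of primes ≤ 8918 gives π(8918) = 1108. Numerical evaluation of the logarithmic integral gives Li(8918) ≈ 1127.94. The difference π(x) − Li(x) ≈ -19.94 is typically negative for small/moderate x (Li(x) overestimates), though Littlewood's theorem shows this sign changes infinitely often.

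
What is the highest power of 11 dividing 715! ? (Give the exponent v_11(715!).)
v_11(715!) = 70

Legendre's formula: v_p(n!) = Σ_{k ≥ 1} ⌊n / p^k⌋. For p = 11, n = 715, the terms are:
  ⌊715/11^1⌋ = ⌊715/11⌋ = 65
  ⌊715/11^2⌋ = ⌊715/121⌋ = 5
(the next term ⌊715/11^3⌋ = 0, terminating the sum). Summing: v_11(715!) = 65 + 5 = 70.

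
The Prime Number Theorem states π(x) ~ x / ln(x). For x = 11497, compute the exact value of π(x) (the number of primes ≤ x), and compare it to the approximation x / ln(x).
π(11497) = 1387;  x/ln(x) ≈ 1229.65;  relative error ≈ 11.34%.

Directly count primes up to 11497: π(11497) = 1387. The PNT approximation gives 11497/ln(11497) ≈ 11497/9.34984 ≈ 1229.65. Relative error (π(x) − x/ln(x)) / π(x) ≈ 11.34%; the approximation is known to undercount slightly (Li(x) is a better estimate).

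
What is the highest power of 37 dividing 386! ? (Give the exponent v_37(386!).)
v_37(386!) = 10

Legendre's formula: v_p(n!) = Σ_{k ≥ 1} ⌊n / p^k⌋. For p = 37, n = 386, the terms are:
  ⌊386/37^1⌋ = ⌊386/37⌋ = 10
(the next term ⌊386/37^2⌋ = 0, terminating the sum). Summing: v_37(386!) = 10 = 10.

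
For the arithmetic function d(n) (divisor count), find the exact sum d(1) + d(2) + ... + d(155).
Σ_{n ≤ 155} d(n) = 808

Compute d(n) for each 1 ≤ n ≤ 155: d(1) = 1, d(2) = 2, d(3) = 2, d(4) = 3, d(5) = 2, d(6) = 4, d(7) = 2, d(8) = 4, d(9) = 3, d(10) = 4, d(11) = 2, d(12) = 6, d(13) = 2, d(14) = 4, d(15) = 4, d(16) = 5, d(17) = 2, d(18) = 6, d(19) = 2, d(20) = 6, d(21) = 4, d(22) = 4, d(23) = 2, d(24) = 8, d(25) = 3, d(26) = 4, d(27) = 4, d(28) = 6, d(29) = 2, d(30) = 8, d(31) = 2, d(32) = 6, d(33) = 4, d(34) = 4, d(35) = 4, d(36) = 9, d(37) = 2, d(38) = 4, d(39) = 4, d(40) = 8, d(41) = 2, d(42) = 8, d(43) = 2, d(44) = 6, d(45) = 6, d(46) = 4, d(47) = 2, d(48) = 10, d(49) = 3, d(50) = 6, d(51) = 4, d(52) = 6, d(53) = 2, d(54) = 8, d(55) = 4, d(56) = 8, d(57) = 4, d(58) = 4, d(59) = 2, d(60) = 12, d(61) = 2, d(62) = 4, d(63) = 6, d(64) = 7, d(65) = 4, d(66) = 8, d(67) = 2, d(68) = 6, d(69) = 4, d(70) = 8, d(71) = 2, d(72) = 12, d(73) = 2, d(74) = 4, d(75) = 6, d(76) = 6, d(77) = 4, d(78) = 8, d(79) = 2, d(80) = 10, d(81) = 5, d(82) = 4, d(83) = 2, d(84) = 12, d(85) = 4, d(86) = 4, d(87) = 4, d(88) = 8, d(89) = 2, d(90) = 12, d(91) = 4, d(92) = 6, d(93) = 4, d(94) = 4, d(95) = 4, d(96) = 12, d(97) = 2, d(98) = 6, d(99) = 6, d(100) = 9, d(101) = 2, d(102) = 8, d(103) = 2, d(104) = 8, d(105) = 8, d(106) = 4, d(107) = 2, d(108) = 12, d(109) = 2, d(110) = 8, d(111) = 4, d(112) = 10, d(113) = 2, d(114) = 8, d(115) = 4, d(116) = 6, d(117) = 6, d(118) = 4, d(119) = 4, d(120) = 16, d(121) = 3, d(122) = 4, d(123) = 4, d(124) = 6, d(125) = 4, d(126) = 12, d(127) = 2, d(128) = 8, d(129) = 4, d(130) = 8, d(131) = 2, d(132) = 12, d(133) = 4, d(134) = 4, d(135) = 8, d(136) = 8, d(137) = 2, d(138) = 8, d(139) = 2, d(140) = 12, d(141) = 4, d(142) = 4, d(143) = 4, d(144) = 15, d(145) = 4, d(146) = 4, d(147) = 6, d(148) = 6, d(149) = 2, d(150) = 12, d(151) = 2, d(152) = 8, d(153) = 6, d(154) = 8, d(155) = 4. Summing all 155 values: 808. (Dirichlet's divisor formula: Σ_{n ≤ x} d(n) = x ln(x) + (2γ − 1) x + O(√x). For x = 155, the asymptotic estimate is ≈ 805.67.)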